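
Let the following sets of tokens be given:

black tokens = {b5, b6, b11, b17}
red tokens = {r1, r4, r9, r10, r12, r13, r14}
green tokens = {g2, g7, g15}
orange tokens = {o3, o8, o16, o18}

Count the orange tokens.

4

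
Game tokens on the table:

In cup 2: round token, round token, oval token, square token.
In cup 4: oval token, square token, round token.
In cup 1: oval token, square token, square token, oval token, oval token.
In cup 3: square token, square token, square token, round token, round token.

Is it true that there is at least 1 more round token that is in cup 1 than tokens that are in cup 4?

False

|round tokens in cup 1| = 0.
|tokens in cup 4| = 3.
The claim requires 0 − 3 = -3 ≥ 1, which does not hold.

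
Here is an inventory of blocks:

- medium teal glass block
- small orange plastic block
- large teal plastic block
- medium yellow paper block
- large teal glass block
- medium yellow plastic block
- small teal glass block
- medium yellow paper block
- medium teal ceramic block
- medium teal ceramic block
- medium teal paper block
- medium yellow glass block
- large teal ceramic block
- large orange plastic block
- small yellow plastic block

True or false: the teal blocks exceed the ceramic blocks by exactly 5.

True

There are 8 teal blocks.
There are 3 ceramic blocks.
The claim requires 8 − 3 (= 5) to equal 5, which holds.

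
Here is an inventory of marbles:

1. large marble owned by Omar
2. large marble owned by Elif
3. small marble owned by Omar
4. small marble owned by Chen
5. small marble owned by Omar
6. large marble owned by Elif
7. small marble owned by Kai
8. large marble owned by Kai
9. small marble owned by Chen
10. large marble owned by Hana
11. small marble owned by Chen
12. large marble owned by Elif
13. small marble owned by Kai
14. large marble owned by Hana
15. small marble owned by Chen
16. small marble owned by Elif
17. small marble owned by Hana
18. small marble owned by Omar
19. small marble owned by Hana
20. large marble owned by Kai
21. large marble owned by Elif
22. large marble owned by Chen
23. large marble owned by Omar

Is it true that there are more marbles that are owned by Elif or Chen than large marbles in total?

marbles owned by Elif or Chen: 10.
large marbles: 11.
The claim requires 10 > 11, which does not hold.

False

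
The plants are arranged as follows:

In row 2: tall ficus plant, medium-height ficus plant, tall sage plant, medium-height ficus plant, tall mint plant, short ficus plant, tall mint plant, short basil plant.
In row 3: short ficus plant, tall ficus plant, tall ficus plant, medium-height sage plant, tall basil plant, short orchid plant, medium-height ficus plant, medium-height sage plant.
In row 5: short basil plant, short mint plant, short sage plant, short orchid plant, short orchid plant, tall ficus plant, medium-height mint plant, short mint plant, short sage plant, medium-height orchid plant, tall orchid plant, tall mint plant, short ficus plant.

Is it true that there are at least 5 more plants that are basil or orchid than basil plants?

There are 8 plants that are basil or orchid.
There are 3 basil plants.
The claim requires 8 − 3 = 5 ≥ 5, which holds.

True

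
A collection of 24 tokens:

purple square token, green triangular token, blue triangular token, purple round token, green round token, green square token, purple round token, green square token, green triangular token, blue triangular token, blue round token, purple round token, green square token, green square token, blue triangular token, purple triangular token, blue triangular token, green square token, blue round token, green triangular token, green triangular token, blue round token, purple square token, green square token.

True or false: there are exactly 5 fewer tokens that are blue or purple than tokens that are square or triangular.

False

|tokens that are blue or purple| = 13.
|tokens that are square or triangular| = 17.
The claim requires 17 − 13 (= 4) to equal 5, which does not hold.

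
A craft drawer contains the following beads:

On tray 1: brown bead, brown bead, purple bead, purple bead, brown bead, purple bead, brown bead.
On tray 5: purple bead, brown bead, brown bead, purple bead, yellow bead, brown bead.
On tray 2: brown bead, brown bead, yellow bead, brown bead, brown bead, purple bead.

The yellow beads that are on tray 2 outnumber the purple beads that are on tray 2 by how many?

yellow beads on tray 2: 1.
purple beads on tray 2: 1.
1 − 1 = 0.

0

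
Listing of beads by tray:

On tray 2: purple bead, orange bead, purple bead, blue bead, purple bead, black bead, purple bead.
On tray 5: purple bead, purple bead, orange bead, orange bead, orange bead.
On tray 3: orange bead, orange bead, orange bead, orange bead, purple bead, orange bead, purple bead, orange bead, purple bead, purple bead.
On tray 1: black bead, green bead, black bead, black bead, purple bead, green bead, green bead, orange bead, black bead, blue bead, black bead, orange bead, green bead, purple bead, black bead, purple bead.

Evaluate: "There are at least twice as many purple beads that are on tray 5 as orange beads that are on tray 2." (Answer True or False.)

purple beads on tray 5: 2.
orange beads on tray 2: 1.
The claim requires 2 ≥ 2 × 1 = 2, which holds.

True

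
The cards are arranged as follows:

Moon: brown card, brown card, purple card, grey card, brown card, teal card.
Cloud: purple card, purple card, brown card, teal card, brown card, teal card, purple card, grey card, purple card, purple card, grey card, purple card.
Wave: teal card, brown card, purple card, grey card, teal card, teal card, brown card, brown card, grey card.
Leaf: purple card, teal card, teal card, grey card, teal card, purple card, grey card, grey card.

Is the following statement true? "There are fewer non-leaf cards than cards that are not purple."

False

|non-leaf cards| = 27.
|cards that are not purple| = 25.
The claim requires 27 < 25, which does not hold.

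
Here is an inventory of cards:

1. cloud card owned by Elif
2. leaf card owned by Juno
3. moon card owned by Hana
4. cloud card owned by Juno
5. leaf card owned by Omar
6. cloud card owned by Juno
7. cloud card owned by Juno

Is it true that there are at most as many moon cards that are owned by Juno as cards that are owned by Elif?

Count of moon cards owned by Juno: 0.
Count of cards owned by Elif: 1.
The claim requires 0 ≤ 1, which holds.

True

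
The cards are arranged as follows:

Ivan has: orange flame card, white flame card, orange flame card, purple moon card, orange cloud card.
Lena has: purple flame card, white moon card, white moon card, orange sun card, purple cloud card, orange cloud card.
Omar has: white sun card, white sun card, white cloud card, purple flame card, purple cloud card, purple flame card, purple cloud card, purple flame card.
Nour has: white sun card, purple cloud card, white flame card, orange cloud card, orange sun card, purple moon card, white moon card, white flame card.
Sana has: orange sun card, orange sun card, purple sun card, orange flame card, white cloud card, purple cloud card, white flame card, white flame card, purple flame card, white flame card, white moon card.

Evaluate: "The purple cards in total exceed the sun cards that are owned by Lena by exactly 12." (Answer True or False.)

True

There are 13 purple cards.
Count of sun cards owned by Lena: 1.
The claim requires 13 − 1 (= 12) to equal 12, which holds.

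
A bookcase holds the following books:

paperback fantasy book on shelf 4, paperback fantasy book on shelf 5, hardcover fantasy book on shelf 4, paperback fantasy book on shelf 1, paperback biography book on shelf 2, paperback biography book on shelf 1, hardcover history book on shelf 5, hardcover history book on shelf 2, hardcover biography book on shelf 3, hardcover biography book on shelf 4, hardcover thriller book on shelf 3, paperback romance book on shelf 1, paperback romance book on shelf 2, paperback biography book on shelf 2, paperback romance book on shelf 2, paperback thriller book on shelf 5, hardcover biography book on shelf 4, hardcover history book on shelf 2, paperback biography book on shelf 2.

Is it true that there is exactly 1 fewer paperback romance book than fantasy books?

True

paperback romance books: 3.
fantasy books: 4.
The claim requires 4 − 3 (= 1) to equal 1, which holds.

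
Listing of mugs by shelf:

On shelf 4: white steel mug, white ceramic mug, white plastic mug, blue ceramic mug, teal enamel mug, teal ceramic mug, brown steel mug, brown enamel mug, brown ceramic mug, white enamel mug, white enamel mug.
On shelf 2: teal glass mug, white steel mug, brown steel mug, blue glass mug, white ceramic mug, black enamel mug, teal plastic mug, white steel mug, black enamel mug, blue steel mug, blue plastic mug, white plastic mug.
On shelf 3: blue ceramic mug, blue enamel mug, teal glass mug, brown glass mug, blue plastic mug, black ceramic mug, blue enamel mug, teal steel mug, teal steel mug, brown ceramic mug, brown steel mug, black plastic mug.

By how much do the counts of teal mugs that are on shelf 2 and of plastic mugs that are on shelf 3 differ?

0

teal mugs on shelf 2: 2. plastic mugs on shelf 3: 2.
|2 − 2| = 2 − 2 = 0.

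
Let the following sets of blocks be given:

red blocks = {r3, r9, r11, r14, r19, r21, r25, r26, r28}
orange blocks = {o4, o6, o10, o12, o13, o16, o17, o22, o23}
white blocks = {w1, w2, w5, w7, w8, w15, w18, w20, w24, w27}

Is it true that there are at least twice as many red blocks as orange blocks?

False

There are 9 red blocks.
There are 9 orange blocks.
The claim requires 9 ≥ 2 × 9 = 18, which does not hold.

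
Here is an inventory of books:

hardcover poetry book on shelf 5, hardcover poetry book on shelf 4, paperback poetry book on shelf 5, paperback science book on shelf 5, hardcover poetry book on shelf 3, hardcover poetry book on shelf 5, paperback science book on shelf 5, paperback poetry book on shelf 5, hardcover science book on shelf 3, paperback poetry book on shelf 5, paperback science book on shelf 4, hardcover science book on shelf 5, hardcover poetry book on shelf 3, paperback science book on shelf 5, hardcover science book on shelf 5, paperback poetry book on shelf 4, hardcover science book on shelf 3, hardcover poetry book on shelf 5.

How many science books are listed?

8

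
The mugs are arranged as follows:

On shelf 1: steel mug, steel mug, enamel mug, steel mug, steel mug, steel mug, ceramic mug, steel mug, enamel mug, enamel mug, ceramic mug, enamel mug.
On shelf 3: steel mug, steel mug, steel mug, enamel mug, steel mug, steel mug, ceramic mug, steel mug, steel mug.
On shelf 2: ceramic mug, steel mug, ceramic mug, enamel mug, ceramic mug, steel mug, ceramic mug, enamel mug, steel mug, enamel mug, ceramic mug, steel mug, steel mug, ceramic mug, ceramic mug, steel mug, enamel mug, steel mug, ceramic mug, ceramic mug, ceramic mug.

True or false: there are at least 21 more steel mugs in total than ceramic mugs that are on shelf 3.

False

There are 20 steel mugs.
There is 1 ceramic mug on shelf 3.
The claim requires 20 − 1 = 19 ≥ 21, which does not hold.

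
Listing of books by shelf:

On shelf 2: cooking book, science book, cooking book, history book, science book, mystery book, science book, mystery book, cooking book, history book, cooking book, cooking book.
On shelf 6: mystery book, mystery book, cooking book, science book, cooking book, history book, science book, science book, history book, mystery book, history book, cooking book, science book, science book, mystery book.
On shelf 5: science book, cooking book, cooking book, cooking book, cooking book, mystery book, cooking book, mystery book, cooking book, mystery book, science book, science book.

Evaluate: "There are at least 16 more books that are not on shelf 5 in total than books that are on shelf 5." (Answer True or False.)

False

|books that are not on shelf 5| = 27.
|books on shelf 5| = 12.
The claim requires 27 − 12 = 15 ≥ 16, which does not hold.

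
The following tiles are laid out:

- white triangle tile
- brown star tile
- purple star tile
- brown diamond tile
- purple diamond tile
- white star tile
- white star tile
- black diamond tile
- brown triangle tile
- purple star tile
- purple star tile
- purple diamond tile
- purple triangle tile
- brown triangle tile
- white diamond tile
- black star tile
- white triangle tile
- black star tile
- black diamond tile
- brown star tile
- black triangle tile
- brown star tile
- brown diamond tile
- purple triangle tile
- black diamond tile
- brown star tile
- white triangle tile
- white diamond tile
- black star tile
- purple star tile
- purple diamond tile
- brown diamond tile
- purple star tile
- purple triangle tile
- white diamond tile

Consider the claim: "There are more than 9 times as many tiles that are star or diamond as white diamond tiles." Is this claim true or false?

tiles that are star or diamond: 26.
white diamond tiles: 3.
The claim requires 26 > 9 × 3 = 27, which does not hold.

False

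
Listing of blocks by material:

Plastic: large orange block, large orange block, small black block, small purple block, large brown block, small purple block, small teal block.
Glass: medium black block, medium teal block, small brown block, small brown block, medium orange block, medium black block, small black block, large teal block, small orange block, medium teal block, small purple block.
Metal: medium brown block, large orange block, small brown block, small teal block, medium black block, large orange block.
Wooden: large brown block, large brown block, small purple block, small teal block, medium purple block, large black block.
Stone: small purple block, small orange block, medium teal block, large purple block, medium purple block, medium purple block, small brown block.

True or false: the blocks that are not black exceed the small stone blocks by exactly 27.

False

There are 31 blocks that are not black.
There are 3 small stone blocks.
The claim requires 31 − 3 (= 28) to equal 27, which does not hold.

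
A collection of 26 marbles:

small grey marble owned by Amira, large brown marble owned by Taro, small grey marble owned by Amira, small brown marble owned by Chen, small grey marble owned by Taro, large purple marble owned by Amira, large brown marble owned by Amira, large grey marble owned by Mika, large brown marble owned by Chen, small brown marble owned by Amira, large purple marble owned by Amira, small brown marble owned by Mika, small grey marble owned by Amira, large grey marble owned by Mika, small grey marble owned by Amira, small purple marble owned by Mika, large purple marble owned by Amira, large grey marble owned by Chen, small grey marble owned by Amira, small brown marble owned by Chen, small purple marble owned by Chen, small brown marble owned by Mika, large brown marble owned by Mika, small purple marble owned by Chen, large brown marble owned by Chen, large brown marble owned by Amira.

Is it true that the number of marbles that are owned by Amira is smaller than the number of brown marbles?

marbles owned by Amira: 11.
brown marbles: 11.
The claim requires 11 < 11, which does not hold.

False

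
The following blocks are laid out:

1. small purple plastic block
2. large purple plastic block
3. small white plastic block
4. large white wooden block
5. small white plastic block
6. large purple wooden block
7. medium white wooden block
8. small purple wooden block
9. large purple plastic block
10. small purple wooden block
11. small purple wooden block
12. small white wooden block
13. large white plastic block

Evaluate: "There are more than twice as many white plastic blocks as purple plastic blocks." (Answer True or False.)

There are 3 white plastic blocks.
There are 3 purple plastic blocks.
The claim requires 3 > 2 × 3 = 6, which does not hold.

False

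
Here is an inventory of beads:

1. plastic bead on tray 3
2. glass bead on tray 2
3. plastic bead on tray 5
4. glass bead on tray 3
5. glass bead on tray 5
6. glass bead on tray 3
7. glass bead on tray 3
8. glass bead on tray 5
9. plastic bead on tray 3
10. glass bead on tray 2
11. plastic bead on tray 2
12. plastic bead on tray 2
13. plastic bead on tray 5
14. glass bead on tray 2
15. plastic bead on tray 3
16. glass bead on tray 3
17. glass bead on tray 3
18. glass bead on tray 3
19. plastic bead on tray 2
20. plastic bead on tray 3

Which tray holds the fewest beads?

tray 5

Counts by tray: tray 3→10, tray 2→6, tray 5→4.
The minimum is 4, held uniquely by tray 5.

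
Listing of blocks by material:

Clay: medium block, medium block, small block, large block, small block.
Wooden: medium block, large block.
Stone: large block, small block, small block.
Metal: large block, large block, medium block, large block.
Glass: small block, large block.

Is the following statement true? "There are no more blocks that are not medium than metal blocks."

|blocks that are not medium| = 12.
|metal blocks| = 4.
The claim requires 12 ≤ 4, which does not hold.

False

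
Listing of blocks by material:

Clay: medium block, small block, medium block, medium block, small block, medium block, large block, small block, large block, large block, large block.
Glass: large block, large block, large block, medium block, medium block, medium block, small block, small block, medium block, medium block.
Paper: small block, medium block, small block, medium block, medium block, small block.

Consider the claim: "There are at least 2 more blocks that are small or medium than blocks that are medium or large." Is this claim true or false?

blocks that are small or medium: 20.
blocks that are medium or large: 19.
The claim requires 20 − 19 = 1 ≥ 2, which does not hold.

False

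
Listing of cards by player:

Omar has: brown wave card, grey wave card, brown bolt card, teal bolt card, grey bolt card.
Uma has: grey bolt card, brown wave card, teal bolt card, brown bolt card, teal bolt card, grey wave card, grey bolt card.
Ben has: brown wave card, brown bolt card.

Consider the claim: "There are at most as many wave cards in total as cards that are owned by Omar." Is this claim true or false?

True

wave cards: 5.
cards owned by Omar: 5.
The claim requires 5 ≤ 5, which holds.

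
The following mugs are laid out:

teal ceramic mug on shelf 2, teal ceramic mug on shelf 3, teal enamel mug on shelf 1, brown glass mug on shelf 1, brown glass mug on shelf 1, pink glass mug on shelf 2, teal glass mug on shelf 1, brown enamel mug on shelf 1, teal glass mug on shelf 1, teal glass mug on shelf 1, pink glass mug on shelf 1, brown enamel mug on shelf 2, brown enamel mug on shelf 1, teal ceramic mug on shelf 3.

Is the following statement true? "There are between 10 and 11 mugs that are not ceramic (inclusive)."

True

mugs that are not ceramic: 11.
The claim requires 10 ≤ 11 ≤ 11, which holds.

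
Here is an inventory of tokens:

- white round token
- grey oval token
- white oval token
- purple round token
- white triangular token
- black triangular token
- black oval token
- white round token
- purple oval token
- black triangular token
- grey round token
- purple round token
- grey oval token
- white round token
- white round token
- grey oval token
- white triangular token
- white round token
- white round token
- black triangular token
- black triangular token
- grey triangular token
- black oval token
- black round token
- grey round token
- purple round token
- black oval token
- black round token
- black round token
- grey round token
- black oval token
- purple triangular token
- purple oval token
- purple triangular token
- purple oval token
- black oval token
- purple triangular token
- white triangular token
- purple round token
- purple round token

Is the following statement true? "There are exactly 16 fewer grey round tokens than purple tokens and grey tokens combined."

False

grey round tokens: 3.
purple tokens: 11; grey tokens: 7; combined: 11 + 7 = 18.
The claim requires 18 − 3 (= 15) to equal 16, which does not hold.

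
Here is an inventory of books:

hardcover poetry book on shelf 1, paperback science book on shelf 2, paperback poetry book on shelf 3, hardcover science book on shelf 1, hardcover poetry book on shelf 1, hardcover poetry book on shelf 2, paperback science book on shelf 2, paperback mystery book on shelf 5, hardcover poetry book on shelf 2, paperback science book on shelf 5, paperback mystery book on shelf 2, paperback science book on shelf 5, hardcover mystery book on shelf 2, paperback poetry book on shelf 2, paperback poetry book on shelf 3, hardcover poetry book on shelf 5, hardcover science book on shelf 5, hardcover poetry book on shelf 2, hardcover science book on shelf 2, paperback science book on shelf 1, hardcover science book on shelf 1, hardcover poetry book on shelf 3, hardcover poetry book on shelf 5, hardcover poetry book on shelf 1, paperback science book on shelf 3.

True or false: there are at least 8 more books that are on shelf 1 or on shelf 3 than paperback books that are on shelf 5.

There are 10 books on shelf 1 or on shelf 3.
There are 3 paperback books on shelf 5.
The claim requires 10 − 3 = 7 ≥ 8, which does not hold.

False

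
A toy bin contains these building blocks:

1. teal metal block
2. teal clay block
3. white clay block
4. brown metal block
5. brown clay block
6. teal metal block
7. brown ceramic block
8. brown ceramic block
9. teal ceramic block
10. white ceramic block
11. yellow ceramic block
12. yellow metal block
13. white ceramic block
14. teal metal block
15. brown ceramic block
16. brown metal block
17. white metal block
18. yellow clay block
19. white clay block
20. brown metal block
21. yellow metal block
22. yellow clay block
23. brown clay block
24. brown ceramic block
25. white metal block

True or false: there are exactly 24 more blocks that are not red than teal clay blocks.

blocks that are not red: 25.
teal clay blocks: 1.
The claim requires 25 − 1 (= 24) to equal 24, which holds.

True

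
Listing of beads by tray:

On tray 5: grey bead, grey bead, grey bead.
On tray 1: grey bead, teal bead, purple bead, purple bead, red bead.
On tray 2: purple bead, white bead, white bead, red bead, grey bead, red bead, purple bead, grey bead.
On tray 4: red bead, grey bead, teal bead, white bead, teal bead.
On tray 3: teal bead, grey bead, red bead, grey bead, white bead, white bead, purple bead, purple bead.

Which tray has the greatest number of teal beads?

Counts by tray (restricted to teal beads): tray 4→2, tray 1→1, tray 3→1, tray 5→0, tray 2→0.
The maximum is 2, held uniquely by tray 4.

tray 4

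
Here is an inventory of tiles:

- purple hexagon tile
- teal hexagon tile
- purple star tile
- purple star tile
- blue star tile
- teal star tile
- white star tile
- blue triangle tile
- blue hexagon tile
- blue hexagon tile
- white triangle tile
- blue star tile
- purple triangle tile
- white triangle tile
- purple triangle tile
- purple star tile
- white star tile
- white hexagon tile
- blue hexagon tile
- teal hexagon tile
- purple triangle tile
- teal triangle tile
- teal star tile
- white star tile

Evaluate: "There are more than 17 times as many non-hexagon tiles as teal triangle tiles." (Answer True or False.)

There are 17 non-hexagon tiles.
There is 1 teal triangle tile.
The claim requires 17 > 17 × 1 = 17, which does not hold.

False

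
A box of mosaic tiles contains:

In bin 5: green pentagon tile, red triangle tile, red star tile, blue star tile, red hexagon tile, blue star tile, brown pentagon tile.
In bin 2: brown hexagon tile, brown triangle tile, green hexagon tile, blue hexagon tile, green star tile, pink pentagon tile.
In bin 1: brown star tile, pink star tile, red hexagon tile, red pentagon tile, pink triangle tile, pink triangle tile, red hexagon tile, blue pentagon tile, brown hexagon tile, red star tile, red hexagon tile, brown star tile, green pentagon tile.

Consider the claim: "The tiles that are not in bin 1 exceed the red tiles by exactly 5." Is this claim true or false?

True

There are 13 tiles that are not in bin 1.
There are 8 red tiles.
The claim requires 13 − 8 (= 5) to equal 5, which holds.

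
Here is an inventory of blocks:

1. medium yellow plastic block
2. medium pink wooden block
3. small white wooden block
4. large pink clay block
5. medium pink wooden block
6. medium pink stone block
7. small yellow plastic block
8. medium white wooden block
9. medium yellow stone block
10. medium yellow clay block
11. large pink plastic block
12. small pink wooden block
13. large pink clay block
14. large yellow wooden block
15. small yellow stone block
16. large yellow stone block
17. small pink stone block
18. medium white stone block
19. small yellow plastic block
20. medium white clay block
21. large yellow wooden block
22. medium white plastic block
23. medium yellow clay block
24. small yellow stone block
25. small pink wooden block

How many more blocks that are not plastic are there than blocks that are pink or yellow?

blocks that are not plastic: 20.
blocks that are pink or yellow: 20.
20 − 20 = 0.

0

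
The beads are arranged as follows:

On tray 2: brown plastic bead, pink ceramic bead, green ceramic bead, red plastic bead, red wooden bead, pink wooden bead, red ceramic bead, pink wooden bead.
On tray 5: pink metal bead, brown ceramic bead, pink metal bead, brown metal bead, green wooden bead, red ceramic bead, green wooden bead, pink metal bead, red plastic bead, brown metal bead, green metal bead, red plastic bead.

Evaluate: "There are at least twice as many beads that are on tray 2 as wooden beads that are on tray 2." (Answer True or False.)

|beads on tray 2| = 8.
|wooden beads on tray 2| = 3.
The claim requires 8 ≥ 2 × 3 = 6, which holds.

True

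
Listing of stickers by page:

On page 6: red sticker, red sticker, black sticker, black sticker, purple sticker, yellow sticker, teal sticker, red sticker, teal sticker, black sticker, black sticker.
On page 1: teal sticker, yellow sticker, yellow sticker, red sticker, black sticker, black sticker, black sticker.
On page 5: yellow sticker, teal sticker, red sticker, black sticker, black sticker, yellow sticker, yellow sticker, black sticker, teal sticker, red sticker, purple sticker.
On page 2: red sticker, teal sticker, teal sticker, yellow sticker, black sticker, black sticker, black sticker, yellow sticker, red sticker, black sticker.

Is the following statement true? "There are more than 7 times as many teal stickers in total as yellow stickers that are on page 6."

False

teal stickers: 7.
yellow stickers on page 6: 1.
The claim requires 7 > 7 × 1 = 7, which does not hold.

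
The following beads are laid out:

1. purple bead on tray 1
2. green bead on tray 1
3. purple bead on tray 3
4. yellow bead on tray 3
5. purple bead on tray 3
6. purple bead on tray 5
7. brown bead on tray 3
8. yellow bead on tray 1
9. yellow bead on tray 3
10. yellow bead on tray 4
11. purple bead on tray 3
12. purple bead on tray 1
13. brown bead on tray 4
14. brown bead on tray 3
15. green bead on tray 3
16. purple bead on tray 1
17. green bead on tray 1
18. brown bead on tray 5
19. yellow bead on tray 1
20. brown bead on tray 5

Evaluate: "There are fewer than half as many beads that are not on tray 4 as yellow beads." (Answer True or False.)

False

beads that are not on tray 4: 18.
yellow beads: 5.
The claim requires 2 × 18 = 36 < 5, which does not hold.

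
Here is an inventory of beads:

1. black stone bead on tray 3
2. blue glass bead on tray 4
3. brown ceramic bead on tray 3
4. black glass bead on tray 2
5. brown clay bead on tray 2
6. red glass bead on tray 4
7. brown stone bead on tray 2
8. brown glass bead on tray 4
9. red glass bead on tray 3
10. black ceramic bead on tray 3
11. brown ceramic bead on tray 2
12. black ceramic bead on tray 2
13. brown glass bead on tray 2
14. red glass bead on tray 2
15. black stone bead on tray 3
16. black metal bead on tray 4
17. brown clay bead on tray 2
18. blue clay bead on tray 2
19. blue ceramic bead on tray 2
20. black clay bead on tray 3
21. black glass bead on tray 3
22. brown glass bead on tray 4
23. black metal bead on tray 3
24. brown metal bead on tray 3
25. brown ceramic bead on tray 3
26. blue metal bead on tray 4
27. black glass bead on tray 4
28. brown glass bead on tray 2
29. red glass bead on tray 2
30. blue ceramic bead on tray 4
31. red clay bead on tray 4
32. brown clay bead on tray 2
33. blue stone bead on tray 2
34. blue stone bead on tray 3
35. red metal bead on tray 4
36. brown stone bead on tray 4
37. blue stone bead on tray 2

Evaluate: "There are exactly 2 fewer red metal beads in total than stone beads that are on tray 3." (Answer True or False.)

True

|red metal beads| = 1.
|stone beads on tray 3| = 3.
The claim requires 3 − 1 (= 2) to equal 2, which holds.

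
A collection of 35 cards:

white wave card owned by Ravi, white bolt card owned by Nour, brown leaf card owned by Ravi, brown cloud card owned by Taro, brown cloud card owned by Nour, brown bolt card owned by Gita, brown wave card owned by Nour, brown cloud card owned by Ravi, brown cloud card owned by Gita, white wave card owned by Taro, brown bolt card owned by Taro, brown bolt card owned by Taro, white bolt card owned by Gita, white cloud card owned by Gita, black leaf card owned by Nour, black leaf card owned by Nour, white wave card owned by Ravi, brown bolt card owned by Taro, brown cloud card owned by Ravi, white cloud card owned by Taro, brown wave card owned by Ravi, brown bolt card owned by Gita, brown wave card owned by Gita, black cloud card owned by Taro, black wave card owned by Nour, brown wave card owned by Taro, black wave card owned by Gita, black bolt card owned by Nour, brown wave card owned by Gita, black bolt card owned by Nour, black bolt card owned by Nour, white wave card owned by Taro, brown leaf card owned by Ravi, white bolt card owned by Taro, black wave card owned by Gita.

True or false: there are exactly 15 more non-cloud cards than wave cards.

True

|non-cloud cards| = 27.
|wave cards| = 12.
The claim requires 27 − 12 (= 15) to equal 15, which holds.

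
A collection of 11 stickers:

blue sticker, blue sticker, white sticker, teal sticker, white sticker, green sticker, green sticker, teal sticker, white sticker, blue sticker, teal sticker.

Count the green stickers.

2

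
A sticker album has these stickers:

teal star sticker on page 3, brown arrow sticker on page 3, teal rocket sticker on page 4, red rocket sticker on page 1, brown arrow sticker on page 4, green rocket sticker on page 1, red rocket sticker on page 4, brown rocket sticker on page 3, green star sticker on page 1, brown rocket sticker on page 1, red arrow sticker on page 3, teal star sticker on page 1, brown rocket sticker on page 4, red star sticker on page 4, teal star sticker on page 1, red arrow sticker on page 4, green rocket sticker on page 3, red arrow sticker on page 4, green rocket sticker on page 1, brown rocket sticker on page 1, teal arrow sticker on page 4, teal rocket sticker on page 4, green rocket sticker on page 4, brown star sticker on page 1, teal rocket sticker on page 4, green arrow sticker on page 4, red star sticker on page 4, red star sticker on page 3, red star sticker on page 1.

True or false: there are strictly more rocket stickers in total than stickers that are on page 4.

False

rocket stickers: 13.
stickers on page 4: 13.
The claim requires 13 > 13, which does not hold.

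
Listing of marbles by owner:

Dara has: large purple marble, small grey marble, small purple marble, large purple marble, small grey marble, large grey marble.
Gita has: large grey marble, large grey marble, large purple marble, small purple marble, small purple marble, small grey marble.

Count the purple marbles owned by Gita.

3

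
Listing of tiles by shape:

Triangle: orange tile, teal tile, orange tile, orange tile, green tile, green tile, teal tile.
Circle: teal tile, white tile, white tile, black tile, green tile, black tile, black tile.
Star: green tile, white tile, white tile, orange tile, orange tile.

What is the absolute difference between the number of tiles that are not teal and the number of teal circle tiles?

tiles that are not teal: 16. teal circle tiles: 1.
|16 − 1| = 16 − 1 = 15.

15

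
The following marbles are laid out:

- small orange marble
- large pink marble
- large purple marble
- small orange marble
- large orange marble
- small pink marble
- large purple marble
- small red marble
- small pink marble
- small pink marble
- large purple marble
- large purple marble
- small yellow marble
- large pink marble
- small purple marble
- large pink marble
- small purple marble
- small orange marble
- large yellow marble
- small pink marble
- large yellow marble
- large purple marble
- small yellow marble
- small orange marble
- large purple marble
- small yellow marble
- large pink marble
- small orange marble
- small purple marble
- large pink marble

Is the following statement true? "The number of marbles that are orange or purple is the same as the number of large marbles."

There are 15 marbles that are orange or purple.
There are 14 large marbles.
The claim requires 15 = 14, which does not hold.

False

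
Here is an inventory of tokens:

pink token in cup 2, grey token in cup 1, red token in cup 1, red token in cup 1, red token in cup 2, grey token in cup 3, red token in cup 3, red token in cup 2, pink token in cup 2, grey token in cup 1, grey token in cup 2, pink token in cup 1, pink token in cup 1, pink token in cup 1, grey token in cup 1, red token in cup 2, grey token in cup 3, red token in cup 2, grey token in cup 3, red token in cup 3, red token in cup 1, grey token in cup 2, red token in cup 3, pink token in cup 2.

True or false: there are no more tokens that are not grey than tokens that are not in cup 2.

False

There are 16 tokens that are not grey.
There are 15 tokens that are not in cup 2.
The claim requires 16 ≤ 15, which does not hold.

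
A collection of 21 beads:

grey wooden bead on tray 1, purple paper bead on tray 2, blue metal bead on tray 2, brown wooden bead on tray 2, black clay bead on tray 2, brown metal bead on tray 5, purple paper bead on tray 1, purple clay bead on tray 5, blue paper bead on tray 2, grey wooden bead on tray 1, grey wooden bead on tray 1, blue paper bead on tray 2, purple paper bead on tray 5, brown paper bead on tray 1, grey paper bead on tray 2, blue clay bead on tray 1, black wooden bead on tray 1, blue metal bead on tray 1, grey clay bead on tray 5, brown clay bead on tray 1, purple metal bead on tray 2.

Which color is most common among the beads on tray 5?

purple

Counts by color (restricted to beads on tray 5): purple 2, grey 1, brown 1.
The maximum is 2, held uniquely by purple.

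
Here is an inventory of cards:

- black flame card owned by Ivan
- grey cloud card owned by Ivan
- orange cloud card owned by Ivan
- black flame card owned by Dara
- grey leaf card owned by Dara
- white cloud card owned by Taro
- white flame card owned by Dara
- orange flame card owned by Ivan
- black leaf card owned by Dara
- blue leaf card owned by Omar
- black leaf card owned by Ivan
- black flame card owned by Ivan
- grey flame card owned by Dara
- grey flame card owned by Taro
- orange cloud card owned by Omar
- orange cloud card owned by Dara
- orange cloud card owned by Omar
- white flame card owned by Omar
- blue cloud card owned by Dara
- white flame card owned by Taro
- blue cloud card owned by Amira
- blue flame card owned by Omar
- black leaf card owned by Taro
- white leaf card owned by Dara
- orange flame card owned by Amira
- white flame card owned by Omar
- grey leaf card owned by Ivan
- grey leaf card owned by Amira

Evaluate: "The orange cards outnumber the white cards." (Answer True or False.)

|orange cards| = 6.
|white cards| = 6.
The claim requires 6 > 6, which does not hold.

False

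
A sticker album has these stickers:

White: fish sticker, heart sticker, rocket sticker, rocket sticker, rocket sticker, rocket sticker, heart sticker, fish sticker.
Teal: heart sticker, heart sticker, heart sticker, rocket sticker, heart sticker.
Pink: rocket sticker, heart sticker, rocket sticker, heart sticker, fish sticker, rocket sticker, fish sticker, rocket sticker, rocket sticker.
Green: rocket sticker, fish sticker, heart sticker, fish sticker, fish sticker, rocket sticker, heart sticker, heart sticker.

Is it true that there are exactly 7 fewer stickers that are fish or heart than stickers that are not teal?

There are 18 stickers that are fish or heart.
There are 25 stickers that are not teal.
The claim requires 25 − 18 (= 7) to equal 7, which holds.

True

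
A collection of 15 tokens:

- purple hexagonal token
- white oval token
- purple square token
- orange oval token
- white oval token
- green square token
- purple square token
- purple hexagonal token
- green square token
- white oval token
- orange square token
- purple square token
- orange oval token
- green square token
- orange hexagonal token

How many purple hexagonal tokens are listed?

2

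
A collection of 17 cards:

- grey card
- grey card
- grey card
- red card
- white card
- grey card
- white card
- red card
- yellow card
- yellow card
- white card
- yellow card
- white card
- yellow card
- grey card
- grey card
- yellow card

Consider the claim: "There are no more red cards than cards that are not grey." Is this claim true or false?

True

|red cards| = 2.
|cards that are not grey| = 11.
The claim requires 2 ≤ 11, which holds.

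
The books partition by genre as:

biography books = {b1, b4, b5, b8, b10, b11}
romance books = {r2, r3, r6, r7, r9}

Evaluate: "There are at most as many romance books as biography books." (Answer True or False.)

|romance books| = 5.
|biography books| = 6.
The claim requires 5 ≤ 6, which holds.

True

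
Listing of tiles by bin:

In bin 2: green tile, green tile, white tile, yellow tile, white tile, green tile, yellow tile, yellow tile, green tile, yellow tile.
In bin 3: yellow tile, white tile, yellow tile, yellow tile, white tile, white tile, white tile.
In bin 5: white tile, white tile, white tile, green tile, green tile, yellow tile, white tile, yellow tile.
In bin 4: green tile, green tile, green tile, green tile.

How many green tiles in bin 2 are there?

4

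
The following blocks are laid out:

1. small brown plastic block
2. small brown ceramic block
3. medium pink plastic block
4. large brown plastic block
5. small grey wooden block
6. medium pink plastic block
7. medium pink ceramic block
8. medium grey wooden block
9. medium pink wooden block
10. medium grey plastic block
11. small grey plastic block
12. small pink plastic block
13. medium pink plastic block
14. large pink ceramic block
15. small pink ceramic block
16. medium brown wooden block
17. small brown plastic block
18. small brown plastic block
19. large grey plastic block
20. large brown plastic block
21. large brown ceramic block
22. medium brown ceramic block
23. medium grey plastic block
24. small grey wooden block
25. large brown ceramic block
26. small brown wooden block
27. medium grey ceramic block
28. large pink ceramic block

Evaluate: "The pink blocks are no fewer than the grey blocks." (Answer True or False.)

|pink blocks| = 9.
|grey blocks| = 8.
The claim requires 9 ≥ 8, which holds.

True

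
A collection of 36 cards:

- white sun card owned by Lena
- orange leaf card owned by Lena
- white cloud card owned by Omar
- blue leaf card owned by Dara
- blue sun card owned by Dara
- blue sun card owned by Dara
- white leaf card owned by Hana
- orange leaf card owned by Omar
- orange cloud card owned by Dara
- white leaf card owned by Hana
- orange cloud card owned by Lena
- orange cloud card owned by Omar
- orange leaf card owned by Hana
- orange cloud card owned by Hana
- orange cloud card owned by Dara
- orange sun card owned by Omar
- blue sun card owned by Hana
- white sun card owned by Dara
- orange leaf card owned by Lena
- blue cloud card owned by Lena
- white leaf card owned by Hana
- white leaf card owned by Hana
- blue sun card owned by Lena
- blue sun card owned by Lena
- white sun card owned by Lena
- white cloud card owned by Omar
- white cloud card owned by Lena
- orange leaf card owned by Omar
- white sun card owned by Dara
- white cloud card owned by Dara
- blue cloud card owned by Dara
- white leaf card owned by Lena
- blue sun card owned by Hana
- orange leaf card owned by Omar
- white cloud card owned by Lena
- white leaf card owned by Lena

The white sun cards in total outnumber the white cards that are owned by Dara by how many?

white sun cards: 4.
white cards owned by Dara: 3.
4 − 3 = 1.

1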